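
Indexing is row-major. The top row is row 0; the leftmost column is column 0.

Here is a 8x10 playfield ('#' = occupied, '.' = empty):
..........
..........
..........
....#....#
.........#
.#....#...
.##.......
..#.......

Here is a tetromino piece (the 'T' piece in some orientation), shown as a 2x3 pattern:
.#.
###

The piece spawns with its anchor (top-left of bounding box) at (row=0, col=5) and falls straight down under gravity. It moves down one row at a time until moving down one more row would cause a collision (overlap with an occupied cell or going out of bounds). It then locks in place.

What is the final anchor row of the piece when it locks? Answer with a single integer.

Answer: 3

Derivation:
Spawn at (row=0, col=5). Try each row:
  row 0: fits
  row 1: fits
  row 2: fits
  row 3: fits
  row 4: blocked -> lock at row 3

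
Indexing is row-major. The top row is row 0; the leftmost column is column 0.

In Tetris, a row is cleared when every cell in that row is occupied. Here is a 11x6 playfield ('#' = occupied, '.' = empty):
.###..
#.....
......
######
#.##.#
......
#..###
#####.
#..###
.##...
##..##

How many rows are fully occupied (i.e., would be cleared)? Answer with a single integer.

Check each row:
  row 0: 3 empty cells -> not full
  row 1: 5 empty cells -> not full
  row 2: 6 empty cells -> not full
  row 3: 0 empty cells -> FULL (clear)
  row 4: 2 empty cells -> not full
  row 5: 6 empty cells -> not full
  row 6: 2 empty cells -> not full
  row 7: 1 empty cell -> not full
  row 8: 2 empty cells -> not full
  row 9: 4 empty cells -> not full
  row 10: 2 empty cells -> not full
Total rows cleared: 1

Answer: 1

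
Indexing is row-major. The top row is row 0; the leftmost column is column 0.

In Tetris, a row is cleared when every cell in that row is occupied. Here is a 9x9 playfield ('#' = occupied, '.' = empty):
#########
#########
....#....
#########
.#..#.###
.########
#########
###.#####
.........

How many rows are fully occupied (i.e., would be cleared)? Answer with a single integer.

Answer: 4

Derivation:
Check each row:
  row 0: 0 empty cells -> FULL (clear)
  row 1: 0 empty cells -> FULL (clear)
  row 2: 8 empty cells -> not full
  row 3: 0 empty cells -> FULL (clear)
  row 4: 4 empty cells -> not full
  row 5: 1 empty cell -> not full
  row 6: 0 empty cells -> FULL (clear)
  row 7: 1 empty cell -> not full
  row 8: 9 empty cells -> not full
Total rows cleared: 4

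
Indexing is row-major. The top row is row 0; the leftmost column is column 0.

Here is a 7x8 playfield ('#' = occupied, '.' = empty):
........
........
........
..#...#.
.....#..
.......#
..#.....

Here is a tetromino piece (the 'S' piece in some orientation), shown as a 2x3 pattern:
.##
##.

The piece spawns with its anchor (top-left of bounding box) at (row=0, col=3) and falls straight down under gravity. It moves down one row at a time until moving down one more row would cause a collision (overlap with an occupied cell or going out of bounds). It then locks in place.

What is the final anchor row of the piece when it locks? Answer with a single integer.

Spawn at (row=0, col=3). Try each row:
  row 0: fits
  row 1: fits
  row 2: fits
  row 3: fits
  row 4: blocked -> lock at row 3

Answer: 3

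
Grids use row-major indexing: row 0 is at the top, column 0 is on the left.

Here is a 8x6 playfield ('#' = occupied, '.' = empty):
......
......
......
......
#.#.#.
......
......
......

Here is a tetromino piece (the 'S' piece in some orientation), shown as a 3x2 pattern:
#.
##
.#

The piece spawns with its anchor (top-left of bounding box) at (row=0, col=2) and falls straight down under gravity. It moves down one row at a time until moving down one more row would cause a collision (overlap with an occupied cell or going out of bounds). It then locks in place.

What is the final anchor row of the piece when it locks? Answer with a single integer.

Spawn at (row=0, col=2). Try each row:
  row 0: fits
  row 1: fits
  row 2: fits
  row 3: blocked -> lock at row 2

Answer: 2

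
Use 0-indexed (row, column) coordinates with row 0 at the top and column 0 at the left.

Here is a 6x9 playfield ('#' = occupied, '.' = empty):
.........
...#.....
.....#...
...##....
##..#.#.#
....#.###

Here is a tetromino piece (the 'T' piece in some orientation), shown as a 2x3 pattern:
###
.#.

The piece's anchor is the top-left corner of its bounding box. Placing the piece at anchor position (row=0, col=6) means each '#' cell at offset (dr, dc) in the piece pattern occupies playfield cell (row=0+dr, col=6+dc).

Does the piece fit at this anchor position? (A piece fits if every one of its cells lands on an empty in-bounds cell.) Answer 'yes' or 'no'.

Check each piece cell at anchor (0, 6):
  offset (0,0) -> (0,6): empty -> OK
  offset (0,1) -> (0,7): empty -> OK
  offset (0,2) -> (0,8): empty -> OK
  offset (1,1) -> (1,7): empty -> OK
All cells valid: yes

Answer: yes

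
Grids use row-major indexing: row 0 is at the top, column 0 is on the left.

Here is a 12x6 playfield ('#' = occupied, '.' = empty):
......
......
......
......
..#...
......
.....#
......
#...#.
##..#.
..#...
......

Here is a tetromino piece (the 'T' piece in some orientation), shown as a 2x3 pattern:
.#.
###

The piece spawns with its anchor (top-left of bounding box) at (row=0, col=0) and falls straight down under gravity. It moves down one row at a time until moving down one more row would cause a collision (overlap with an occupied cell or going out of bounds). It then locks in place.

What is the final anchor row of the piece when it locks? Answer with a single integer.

Answer: 2

Derivation:
Spawn at (row=0, col=0). Try each row:
  row 0: fits
  row 1: fits
  row 2: fits
  row 3: blocked -> lock at row 2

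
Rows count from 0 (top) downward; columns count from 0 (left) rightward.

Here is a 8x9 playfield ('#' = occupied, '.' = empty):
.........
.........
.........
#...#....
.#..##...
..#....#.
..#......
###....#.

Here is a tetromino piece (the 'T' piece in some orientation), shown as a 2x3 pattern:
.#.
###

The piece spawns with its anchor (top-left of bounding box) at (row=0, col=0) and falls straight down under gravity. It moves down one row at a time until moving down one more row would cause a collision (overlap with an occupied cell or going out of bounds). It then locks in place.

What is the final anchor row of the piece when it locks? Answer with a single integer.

Answer: 1

Derivation:
Spawn at (row=0, col=0). Try each row:
  row 0: fits
  row 1: fits
  row 2: blocked -> lock at row 1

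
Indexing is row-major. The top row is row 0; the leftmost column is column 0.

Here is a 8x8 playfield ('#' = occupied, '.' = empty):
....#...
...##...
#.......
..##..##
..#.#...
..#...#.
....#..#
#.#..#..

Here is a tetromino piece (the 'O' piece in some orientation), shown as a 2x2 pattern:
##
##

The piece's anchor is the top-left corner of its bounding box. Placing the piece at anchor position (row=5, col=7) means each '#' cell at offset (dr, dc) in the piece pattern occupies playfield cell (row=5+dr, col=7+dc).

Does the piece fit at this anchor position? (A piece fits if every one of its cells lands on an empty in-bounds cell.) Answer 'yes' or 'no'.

Answer: no

Derivation:
Check each piece cell at anchor (5, 7):
  offset (0,0) -> (5,7): empty -> OK
  offset (0,1) -> (5,8): out of bounds -> FAIL
  offset (1,0) -> (6,7): occupied ('#') -> FAIL
  offset (1,1) -> (6,8): out of bounds -> FAIL
All cells valid: no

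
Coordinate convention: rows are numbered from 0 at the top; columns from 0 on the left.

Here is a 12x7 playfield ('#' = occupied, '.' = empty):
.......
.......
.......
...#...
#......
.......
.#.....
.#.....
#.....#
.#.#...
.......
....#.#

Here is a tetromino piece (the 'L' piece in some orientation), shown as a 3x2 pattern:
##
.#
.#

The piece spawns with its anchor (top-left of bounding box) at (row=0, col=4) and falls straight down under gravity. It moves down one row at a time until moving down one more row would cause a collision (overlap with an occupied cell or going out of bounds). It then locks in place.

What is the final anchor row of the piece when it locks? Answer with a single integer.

Answer: 9

Derivation:
Spawn at (row=0, col=4). Try each row:
  row 0: fits
  row 1: fits
  row 2: fits
  row 3: fits
  row 4: fits
  row 5: fits
  row 6: fits
  row 7: fits
  row 8: fits
  row 9: fits
  row 10: blocked -> lock at row 9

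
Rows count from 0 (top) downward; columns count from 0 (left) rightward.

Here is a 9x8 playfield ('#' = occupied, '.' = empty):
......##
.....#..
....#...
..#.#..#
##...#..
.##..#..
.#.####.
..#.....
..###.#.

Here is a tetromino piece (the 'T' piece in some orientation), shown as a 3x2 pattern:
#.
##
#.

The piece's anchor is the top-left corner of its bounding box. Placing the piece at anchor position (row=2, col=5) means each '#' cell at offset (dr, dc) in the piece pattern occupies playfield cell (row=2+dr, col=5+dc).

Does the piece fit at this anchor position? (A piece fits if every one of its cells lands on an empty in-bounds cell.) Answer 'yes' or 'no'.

Answer: no

Derivation:
Check each piece cell at anchor (2, 5):
  offset (0,0) -> (2,5): empty -> OK
  offset (1,0) -> (3,5): empty -> OK
  offset (1,1) -> (3,6): empty -> OK
  offset (2,0) -> (4,5): occupied ('#') -> FAIL
All cells valid: no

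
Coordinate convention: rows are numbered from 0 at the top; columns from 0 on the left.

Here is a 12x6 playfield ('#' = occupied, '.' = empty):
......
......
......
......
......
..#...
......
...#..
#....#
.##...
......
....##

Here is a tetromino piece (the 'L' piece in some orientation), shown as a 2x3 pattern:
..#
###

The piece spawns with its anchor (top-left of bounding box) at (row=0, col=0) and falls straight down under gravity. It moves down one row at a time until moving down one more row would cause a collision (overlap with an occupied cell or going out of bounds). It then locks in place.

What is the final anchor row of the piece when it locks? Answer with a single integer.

Answer: 3

Derivation:
Spawn at (row=0, col=0). Try each row:
  row 0: fits
  row 1: fits
  row 2: fits
  row 3: fits
  row 4: blocked -> lock at row 3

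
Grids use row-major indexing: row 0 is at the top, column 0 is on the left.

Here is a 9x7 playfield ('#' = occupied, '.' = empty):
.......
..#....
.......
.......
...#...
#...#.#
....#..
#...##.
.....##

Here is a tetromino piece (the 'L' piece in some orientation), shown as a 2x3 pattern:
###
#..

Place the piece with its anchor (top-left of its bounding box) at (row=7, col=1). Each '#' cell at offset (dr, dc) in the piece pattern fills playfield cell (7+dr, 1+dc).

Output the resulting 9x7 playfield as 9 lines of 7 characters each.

Answer: .......
..#....
.......
.......
...#...
#...#.#
....#..
######.
.#...##

Derivation:
Fill (7+0,1+0) = (7,1)
Fill (7+0,1+1) = (7,2)
Fill (7+0,1+2) = (7,3)
Fill (7+1,1+0) = (8,1)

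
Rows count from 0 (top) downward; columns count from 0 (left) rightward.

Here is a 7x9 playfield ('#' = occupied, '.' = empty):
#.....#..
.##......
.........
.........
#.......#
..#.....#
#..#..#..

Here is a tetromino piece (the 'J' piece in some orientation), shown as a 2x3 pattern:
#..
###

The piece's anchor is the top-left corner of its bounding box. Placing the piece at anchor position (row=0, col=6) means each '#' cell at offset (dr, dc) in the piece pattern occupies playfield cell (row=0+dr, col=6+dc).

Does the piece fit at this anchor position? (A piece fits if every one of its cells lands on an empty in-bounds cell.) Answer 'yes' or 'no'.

Check each piece cell at anchor (0, 6):
  offset (0,0) -> (0,6): occupied ('#') -> FAIL
  offset (1,0) -> (1,6): empty -> OK
  offset (1,1) -> (1,7): empty -> OK
  offset (1,2) -> (1,8): empty -> OK
All cells valid: no

Answer: no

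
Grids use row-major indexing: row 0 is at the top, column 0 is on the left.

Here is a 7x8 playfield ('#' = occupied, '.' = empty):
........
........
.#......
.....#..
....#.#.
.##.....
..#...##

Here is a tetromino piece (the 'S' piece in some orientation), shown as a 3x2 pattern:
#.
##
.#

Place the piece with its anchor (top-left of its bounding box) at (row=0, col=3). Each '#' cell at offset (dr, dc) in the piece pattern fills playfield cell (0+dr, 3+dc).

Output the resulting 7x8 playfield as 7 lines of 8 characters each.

Fill (0+0,3+0) = (0,3)
Fill (0+1,3+0) = (1,3)
Fill (0+1,3+1) = (1,4)
Fill (0+2,3+1) = (2,4)

Answer: ...#....
...##...
.#..#...
.....#..
....#.#.
.##.....
..#...##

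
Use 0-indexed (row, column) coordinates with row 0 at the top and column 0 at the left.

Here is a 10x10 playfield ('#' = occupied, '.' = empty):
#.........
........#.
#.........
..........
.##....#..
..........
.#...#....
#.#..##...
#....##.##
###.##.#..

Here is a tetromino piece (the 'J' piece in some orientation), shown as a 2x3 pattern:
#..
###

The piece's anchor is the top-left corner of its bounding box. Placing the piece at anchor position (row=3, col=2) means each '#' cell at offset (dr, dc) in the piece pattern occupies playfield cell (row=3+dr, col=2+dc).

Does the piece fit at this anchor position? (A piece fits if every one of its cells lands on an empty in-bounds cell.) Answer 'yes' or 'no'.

Answer: no

Derivation:
Check each piece cell at anchor (3, 2):
  offset (0,0) -> (3,2): empty -> OK
  offset (1,0) -> (4,2): occupied ('#') -> FAIL
  offset (1,1) -> (4,3): empty -> OK
  offset (1,2) -> (4,4): empty -> OK
All cells valid: no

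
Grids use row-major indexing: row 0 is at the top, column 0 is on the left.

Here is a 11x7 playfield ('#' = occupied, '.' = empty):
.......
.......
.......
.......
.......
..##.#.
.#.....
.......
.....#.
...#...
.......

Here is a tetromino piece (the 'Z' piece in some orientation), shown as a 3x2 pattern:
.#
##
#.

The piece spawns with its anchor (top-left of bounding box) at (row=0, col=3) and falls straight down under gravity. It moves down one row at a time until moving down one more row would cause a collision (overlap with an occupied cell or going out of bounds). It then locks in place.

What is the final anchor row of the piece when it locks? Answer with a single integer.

Spawn at (row=0, col=3). Try each row:
  row 0: fits
  row 1: fits
  row 2: fits
  row 3: blocked -> lock at row 2

Answer: 2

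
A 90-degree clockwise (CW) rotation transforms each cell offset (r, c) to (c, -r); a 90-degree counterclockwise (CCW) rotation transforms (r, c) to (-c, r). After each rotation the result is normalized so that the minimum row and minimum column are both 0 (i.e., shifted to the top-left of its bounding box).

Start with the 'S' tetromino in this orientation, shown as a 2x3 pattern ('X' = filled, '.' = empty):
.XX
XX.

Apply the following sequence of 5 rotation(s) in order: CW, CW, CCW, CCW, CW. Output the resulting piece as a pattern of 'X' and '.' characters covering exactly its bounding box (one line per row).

Answer: X.
XX
.X

Derivation:
Start:
.XX
XX.
After rotation 1 (CW):
X.
XX
.X
After rotation 2 (CW):
.XX
XX.
After rotation 3 (CCW):
X.
XX
.X
After rotation 4 (CCW):
.XX
XX.
After rotation 5 (CW):
X.
XX
.X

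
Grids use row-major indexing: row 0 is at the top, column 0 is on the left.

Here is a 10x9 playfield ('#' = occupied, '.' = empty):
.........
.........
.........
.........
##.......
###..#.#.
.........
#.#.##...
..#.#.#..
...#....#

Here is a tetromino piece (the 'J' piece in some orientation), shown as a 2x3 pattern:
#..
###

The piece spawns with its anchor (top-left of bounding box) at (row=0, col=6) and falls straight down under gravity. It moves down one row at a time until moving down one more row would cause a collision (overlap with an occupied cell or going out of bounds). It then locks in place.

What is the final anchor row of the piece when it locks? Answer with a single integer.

Answer: 3

Derivation:
Spawn at (row=0, col=6). Try each row:
  row 0: fits
  row 1: fits
  row 2: fits
  row 3: fits
  row 4: blocked -> lock at row 3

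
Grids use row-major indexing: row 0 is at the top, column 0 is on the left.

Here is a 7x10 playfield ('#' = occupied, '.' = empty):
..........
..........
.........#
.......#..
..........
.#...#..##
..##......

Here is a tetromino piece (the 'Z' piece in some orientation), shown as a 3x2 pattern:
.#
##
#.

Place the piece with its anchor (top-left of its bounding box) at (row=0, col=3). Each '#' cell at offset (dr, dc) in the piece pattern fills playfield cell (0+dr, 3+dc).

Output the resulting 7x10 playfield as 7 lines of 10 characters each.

Answer: ....#.....
...##.....
...#.....#
.......#..
..........
.#...#..##
..##......

Derivation:
Fill (0+0,3+1) = (0,4)
Fill (0+1,3+0) = (1,3)
Fill (0+1,3+1) = (1,4)
Fill (0+2,3+0) = (2,3)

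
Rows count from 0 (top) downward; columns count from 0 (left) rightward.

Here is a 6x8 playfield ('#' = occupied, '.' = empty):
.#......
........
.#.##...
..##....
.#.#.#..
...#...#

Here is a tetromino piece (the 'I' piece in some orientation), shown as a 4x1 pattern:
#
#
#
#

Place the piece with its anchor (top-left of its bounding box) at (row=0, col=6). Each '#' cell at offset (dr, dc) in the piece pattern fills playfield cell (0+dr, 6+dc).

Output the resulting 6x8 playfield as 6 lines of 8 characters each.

Answer: .#....#.
......#.
.#.##.#.
..##..#.
.#.#.#..
...#...#

Derivation:
Fill (0+0,6+0) = (0,6)
Fill (0+1,6+0) = (1,6)
Fill (0+2,6+0) = (2,6)
Fill (0+3,6+0) = (3,6)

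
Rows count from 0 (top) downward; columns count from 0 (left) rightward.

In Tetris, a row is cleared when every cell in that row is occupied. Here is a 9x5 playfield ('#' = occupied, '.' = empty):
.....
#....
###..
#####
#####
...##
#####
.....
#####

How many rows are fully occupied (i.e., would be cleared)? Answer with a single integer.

Answer: 4

Derivation:
Check each row:
  row 0: 5 empty cells -> not full
  row 1: 4 empty cells -> not full
  row 2: 2 empty cells -> not full
  row 3: 0 empty cells -> FULL (clear)
  row 4: 0 empty cells -> FULL (clear)
  row 5: 3 empty cells -> not full
  row 6: 0 empty cells -> FULL (clear)
  row 7: 5 empty cells -> not full
  row 8: 0 empty cells -> FULL (clear)
Total rows cleared: 4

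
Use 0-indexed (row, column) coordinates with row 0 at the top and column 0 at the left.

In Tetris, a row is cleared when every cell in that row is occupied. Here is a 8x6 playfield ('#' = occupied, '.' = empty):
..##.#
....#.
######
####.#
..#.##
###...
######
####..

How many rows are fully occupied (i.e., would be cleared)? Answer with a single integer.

Check each row:
  row 0: 3 empty cells -> not full
  row 1: 5 empty cells -> not full
  row 2: 0 empty cells -> FULL (clear)
  row 3: 1 empty cell -> not full
  row 4: 3 empty cells -> not full
  row 5: 3 empty cells -> not full
  row 6: 0 empty cells -> FULL (clear)
  row 7: 2 empty cells -> not full
Total rows cleared: 2

Answer: 2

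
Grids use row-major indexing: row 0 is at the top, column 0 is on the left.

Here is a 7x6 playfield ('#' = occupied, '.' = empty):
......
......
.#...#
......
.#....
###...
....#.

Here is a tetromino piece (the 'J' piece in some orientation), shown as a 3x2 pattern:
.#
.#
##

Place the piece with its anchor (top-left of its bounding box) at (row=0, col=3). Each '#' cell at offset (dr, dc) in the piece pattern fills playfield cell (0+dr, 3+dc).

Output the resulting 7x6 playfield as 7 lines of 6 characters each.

Fill (0+0,3+1) = (0,4)
Fill (0+1,3+1) = (1,4)
Fill (0+2,3+0) = (2,3)
Fill (0+2,3+1) = (2,4)

Answer: ....#.
....#.
.#.###
......
.#....
###...
....#.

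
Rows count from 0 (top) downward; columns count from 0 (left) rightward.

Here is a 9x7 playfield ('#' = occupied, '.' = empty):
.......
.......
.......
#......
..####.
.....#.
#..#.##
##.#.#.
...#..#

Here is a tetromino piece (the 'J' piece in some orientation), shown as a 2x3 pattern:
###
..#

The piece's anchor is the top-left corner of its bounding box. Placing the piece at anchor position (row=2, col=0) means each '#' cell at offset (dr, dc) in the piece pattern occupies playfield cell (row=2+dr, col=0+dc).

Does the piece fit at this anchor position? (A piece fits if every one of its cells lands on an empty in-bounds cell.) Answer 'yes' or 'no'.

Answer: yes

Derivation:
Check each piece cell at anchor (2, 0):
  offset (0,0) -> (2,0): empty -> OK
  offset (0,1) -> (2,1): empty -> OK
  offset (0,2) -> (2,2): empty -> OK
  offset (1,2) -> (3,2): empty -> OK
All cells valid: yes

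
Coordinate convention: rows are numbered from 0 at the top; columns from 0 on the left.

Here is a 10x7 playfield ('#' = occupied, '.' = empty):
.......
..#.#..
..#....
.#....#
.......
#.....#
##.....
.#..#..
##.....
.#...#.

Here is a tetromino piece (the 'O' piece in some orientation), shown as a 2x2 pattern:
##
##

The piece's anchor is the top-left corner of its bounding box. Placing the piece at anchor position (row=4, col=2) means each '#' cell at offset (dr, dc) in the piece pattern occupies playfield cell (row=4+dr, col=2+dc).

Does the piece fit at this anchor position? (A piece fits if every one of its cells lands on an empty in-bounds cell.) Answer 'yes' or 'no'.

Answer: yes

Derivation:
Check each piece cell at anchor (4, 2):
  offset (0,0) -> (4,2): empty -> OK
  offset (0,1) -> (4,3): empty -> OK
  offset (1,0) -> (5,2): empty -> OK
  offset (1,1) -> (5,3): empty -> OK
All cells valid: yes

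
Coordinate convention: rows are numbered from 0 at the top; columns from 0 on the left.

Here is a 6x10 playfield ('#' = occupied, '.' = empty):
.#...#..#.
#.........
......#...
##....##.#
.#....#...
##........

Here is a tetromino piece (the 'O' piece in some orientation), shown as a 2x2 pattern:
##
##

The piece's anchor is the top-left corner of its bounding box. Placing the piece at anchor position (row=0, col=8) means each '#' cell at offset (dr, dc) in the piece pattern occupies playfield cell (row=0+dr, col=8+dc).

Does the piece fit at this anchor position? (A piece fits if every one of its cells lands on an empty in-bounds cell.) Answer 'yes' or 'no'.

Answer: no

Derivation:
Check each piece cell at anchor (0, 8):
  offset (0,0) -> (0,8): occupied ('#') -> FAIL
  offset (0,1) -> (0,9): empty -> OK
  offset (1,0) -> (1,8): empty -> OK
  offset (1,1) -> (1,9): empty -> OK
All cells valid: no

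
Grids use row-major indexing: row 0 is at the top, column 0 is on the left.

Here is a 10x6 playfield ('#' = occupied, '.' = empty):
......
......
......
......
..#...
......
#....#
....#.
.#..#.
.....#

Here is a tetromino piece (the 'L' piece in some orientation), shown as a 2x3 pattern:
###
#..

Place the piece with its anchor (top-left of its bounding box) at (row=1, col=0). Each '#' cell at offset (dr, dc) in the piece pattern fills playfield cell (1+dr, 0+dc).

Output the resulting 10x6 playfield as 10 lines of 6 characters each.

Answer: ......
###...
#.....
......
..#...
......
#....#
....#.
.#..#.
.....#

Derivation:
Fill (1+0,0+0) = (1,0)
Fill (1+0,0+1) = (1,1)
Fill (1+0,0+2) = (1,2)
Fill (1+1,0+0) = (2,0)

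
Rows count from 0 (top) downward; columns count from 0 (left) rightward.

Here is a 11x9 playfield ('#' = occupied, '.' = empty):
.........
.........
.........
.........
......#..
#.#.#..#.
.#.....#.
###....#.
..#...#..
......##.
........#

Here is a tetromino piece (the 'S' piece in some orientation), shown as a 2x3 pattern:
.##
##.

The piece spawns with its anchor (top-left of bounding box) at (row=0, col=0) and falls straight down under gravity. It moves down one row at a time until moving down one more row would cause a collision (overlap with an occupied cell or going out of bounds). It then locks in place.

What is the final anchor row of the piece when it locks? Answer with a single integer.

Answer: 3

Derivation:
Spawn at (row=0, col=0). Try each row:
  row 0: fits
  row 1: fits
  row 2: fits
  row 3: fits
  row 4: blocked -> lock at row 3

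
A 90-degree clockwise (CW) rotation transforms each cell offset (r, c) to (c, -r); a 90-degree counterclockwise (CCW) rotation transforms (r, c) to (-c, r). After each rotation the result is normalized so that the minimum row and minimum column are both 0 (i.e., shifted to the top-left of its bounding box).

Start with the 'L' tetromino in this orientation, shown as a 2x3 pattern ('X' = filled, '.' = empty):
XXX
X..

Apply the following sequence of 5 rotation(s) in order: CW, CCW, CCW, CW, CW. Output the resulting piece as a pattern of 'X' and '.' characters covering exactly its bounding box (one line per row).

Start:
XXX
X..
After rotation 1 (CW):
XX
.X
.X
After rotation 2 (CCW):
XXX
X..
After rotation 3 (CCW):
X.
X.
XX
After rotation 4 (CW):
XXX
X..
After rotation 5 (CW):
XX
.X
.X

Answer: XX
.X
.X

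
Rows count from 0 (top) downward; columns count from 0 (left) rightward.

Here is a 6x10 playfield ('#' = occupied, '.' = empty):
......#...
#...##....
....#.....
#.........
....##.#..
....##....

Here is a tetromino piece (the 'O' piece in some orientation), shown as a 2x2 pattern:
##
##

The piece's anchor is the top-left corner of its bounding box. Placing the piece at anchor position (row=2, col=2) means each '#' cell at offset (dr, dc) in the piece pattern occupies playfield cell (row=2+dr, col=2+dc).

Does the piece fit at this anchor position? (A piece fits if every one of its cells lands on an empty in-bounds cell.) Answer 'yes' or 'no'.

Answer: yes

Derivation:
Check each piece cell at anchor (2, 2):
  offset (0,0) -> (2,2): empty -> OK
  offset (0,1) -> (2,3): empty -> OK
  offset (1,0) -> (3,2): empty -> OK
  offset (1,1) -> (3,3): empty -> OK
All cells valid: yes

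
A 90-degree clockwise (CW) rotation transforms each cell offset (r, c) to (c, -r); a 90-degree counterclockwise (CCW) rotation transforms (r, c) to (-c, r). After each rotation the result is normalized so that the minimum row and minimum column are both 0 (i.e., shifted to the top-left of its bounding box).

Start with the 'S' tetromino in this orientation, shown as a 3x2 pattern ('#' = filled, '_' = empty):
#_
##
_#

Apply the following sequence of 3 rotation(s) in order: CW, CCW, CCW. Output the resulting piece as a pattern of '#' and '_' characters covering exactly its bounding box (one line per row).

Start:
#_
##
_#
After rotation 1 (CW):
_##
##_
After rotation 2 (CCW):
#_
##
_#
After rotation 3 (CCW):
_##
##_

Answer: _##
##_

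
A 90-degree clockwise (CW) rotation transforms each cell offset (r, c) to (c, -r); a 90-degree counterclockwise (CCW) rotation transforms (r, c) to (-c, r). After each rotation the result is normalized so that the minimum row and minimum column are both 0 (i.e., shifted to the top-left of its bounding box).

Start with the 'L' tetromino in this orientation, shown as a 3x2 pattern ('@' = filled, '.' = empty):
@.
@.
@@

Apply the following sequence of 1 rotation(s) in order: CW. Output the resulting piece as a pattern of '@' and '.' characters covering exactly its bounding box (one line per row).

Start:
@.
@.
@@
After rotation 1 (CW):
@@@
@..

Answer: @@@
@..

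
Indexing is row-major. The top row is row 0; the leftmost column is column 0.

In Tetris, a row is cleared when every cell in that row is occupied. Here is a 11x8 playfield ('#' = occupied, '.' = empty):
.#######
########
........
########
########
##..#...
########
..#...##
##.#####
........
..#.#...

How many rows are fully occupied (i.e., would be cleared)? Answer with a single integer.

Answer: 4

Derivation:
Check each row:
  row 0: 1 empty cell -> not full
  row 1: 0 empty cells -> FULL (clear)
  row 2: 8 empty cells -> not full
  row 3: 0 empty cells -> FULL (clear)
  row 4: 0 empty cells -> FULL (clear)
  row 5: 5 empty cells -> not full
  row 6: 0 empty cells -> FULL (clear)
  row 7: 5 empty cells -> not full
  row 8: 1 empty cell -> not full
  row 9: 8 empty cells -> not full
  row 10: 6 empty cells -> not full
Total rows cleared: 4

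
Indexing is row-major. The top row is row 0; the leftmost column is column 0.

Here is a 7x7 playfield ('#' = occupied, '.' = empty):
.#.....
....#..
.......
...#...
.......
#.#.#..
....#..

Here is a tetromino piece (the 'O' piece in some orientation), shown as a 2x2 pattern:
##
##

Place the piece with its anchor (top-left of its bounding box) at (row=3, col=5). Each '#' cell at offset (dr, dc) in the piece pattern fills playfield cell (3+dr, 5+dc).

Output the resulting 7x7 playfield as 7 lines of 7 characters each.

Fill (3+0,5+0) = (3,5)
Fill (3+0,5+1) = (3,6)
Fill (3+1,5+0) = (4,5)
Fill (3+1,5+1) = (4,6)

Answer: .#.....
....#..
.......
...#.##
.....##
#.#.#..
....#..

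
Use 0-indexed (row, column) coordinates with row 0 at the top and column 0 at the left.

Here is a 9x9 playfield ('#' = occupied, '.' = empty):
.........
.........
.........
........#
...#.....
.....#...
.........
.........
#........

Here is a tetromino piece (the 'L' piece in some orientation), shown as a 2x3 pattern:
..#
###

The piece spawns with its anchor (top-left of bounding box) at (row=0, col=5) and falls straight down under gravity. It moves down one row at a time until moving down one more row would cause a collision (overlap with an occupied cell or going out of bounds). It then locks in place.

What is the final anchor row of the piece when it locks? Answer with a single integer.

Spawn at (row=0, col=5). Try each row:
  row 0: fits
  row 1: fits
  row 2: fits
  row 3: fits
  row 4: blocked -> lock at row 3

Answer: 3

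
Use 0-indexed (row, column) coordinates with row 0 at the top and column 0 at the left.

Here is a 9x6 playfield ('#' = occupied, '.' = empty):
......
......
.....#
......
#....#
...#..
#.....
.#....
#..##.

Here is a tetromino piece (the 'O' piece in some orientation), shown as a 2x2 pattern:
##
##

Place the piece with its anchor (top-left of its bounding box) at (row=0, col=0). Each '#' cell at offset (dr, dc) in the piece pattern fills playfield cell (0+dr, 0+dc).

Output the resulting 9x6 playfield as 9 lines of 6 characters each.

Fill (0+0,0+0) = (0,0)
Fill (0+0,0+1) = (0,1)
Fill (0+1,0+0) = (1,0)
Fill (0+1,0+1) = (1,1)

Answer: ##....
##....
.....#
......
#....#
...#..
#.....
.#....
#..##.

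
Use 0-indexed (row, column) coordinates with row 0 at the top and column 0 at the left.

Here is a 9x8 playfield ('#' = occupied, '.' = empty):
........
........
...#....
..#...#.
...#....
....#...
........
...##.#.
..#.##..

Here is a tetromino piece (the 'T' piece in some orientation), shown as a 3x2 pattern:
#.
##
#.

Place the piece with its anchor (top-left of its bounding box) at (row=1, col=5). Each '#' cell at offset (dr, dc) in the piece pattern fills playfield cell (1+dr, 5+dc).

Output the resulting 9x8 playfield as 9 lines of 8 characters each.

Fill (1+0,5+0) = (1,5)
Fill (1+1,5+0) = (2,5)
Fill (1+1,5+1) = (2,6)
Fill (1+2,5+0) = (3,5)

Answer: ........
.....#..
...#.##.
..#..##.
...#....
....#...
........
...##.#.
..#.##..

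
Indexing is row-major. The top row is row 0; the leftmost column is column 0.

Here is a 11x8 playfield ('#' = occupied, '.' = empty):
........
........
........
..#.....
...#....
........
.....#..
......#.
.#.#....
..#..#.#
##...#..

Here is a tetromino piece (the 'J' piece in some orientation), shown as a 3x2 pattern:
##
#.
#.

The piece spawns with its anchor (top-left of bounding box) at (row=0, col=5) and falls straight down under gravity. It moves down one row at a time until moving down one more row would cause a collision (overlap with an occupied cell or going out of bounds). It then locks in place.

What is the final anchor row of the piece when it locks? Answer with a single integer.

Spawn at (row=0, col=5). Try each row:
  row 0: fits
  row 1: fits
  row 2: fits
  row 3: fits
  row 4: blocked -> lock at row 3

Answer: 3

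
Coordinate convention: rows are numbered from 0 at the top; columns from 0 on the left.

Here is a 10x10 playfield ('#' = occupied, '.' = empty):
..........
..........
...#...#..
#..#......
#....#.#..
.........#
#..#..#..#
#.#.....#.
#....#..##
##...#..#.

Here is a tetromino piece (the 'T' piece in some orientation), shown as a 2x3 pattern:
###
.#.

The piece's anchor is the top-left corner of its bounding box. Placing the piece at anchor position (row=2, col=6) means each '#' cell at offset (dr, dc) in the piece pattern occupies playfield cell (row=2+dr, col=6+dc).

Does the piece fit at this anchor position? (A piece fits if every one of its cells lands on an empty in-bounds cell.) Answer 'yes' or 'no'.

Check each piece cell at anchor (2, 6):
  offset (0,0) -> (2,6): empty -> OK
  offset (0,1) -> (2,7): occupied ('#') -> FAIL
  offset (0,2) -> (2,8): empty -> OK
  offset (1,1) -> (3,7): empty -> OK
All cells valid: no

Answer: no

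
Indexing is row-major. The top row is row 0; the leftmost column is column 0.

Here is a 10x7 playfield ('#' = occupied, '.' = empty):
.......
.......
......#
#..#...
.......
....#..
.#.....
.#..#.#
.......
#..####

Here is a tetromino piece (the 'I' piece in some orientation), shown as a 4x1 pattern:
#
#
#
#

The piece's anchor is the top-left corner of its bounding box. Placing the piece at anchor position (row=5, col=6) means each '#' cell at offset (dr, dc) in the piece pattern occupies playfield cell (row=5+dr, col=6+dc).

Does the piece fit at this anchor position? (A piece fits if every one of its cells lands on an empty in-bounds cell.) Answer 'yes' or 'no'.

Answer: no

Derivation:
Check each piece cell at anchor (5, 6):
  offset (0,0) -> (5,6): empty -> OK
  offset (1,0) -> (6,6): empty -> OK
  offset (2,0) -> (7,6): occupied ('#') -> FAIL
  offset (3,0) -> (8,6): empty -> OK
All cells valid: no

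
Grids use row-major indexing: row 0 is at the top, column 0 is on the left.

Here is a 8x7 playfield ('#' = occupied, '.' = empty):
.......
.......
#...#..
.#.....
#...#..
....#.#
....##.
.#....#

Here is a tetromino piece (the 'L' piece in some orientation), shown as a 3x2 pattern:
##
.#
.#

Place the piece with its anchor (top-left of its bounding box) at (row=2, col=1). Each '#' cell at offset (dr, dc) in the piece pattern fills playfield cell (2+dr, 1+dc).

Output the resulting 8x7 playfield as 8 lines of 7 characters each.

Answer: .......
.......
###.#..
.##....
#.#.#..
....#.#
....##.
.#....#

Derivation:
Fill (2+0,1+0) = (2,1)
Fill (2+0,1+1) = (2,2)
Fill (2+1,1+1) = (3,2)
Fill (2+2,1+1) = (4,2)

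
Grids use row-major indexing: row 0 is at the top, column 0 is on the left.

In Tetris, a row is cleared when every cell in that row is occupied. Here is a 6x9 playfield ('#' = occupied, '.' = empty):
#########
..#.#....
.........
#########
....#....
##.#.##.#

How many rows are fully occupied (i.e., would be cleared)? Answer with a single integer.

Answer: 2

Derivation:
Check each row:
  row 0: 0 empty cells -> FULL (clear)
  row 1: 7 empty cells -> not full
  row 2: 9 empty cells -> not full
  row 3: 0 empty cells -> FULL (clear)
  row 4: 8 empty cells -> not full
  row 5: 3 empty cells -> not full
Total rows cleared: 2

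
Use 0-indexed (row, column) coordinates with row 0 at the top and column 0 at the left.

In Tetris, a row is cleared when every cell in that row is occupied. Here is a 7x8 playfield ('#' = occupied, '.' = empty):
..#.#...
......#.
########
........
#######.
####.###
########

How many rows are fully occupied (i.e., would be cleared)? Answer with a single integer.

Check each row:
  row 0: 6 empty cells -> not full
  row 1: 7 empty cells -> not full
  row 2: 0 empty cells -> FULL (clear)
  row 3: 8 empty cells -> not full
  row 4: 1 empty cell -> not full
  row 5: 1 empty cell -> not full
  row 6: 0 empty cells -> FULL (clear)
Total rows cleared: 2

Answer: 2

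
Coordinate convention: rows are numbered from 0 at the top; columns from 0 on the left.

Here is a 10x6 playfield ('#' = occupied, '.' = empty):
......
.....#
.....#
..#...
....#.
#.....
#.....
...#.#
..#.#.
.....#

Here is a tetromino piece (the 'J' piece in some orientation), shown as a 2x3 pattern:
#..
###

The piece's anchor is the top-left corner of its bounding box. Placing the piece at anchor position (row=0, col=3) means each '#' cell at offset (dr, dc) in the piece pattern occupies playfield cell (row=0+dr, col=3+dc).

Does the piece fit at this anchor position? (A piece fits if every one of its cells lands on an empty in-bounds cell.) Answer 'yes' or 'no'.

Answer: no

Derivation:
Check each piece cell at anchor (0, 3):
  offset (0,0) -> (0,3): empty -> OK
  offset (1,0) -> (1,3): empty -> OK
  offset (1,1) -> (1,4): empty -> OK
  offset (1,2) -> (1,5): occupied ('#') -> FAIL
All cells valid: no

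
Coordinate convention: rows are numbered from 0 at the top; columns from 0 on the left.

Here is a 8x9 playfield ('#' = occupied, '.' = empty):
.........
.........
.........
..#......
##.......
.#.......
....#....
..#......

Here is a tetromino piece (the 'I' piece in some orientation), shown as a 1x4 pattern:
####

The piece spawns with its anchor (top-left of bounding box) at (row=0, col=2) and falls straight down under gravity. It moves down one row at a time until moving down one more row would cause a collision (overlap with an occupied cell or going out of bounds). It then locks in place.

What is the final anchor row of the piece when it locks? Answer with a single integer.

Spawn at (row=0, col=2). Try each row:
  row 0: fits
  row 1: fits
  row 2: fits
  row 3: blocked -> lock at row 2

Answer: 2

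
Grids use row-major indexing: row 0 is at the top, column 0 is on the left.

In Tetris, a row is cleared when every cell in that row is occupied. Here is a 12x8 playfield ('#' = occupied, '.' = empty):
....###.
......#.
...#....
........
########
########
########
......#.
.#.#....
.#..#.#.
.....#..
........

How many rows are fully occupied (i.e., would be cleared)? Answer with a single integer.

Check each row:
  row 0: 5 empty cells -> not full
  row 1: 7 empty cells -> not full
  row 2: 7 empty cells -> not full
  row 3: 8 empty cells -> not full
  row 4: 0 empty cells -> FULL (clear)
  row 5: 0 empty cells -> FULL (clear)
  row 6: 0 empty cells -> FULL (clear)
  row 7: 7 empty cells -> not full
  row 8: 6 empty cells -> not full
  row 9: 5 empty cells -> not full
  row 10: 7 empty cells -> not full
  row 11: 8 empty cells -> not full
Total rows cleared: 3

Answer: 3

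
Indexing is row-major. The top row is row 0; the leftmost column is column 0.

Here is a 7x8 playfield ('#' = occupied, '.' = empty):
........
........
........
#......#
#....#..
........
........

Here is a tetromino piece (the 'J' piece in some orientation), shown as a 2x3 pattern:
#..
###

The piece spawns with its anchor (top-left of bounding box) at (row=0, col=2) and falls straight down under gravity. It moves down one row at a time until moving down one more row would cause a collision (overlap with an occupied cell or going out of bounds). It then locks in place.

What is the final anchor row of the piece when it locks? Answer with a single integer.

Answer: 5

Derivation:
Spawn at (row=0, col=2). Try each row:
  row 0: fits
  row 1: fits
  row 2: fits
  row 3: fits
  row 4: fits
  row 5: fits
  row 6: blocked -> lock at row 5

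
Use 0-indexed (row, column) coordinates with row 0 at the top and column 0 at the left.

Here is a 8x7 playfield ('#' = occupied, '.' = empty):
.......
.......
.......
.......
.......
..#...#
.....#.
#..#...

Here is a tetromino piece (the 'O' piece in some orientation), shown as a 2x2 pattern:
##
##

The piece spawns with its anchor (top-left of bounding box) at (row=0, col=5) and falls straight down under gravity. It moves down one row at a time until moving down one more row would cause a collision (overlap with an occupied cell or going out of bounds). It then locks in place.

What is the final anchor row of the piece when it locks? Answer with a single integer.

Answer: 3

Derivation:
Spawn at (row=0, col=5). Try each row:
  row 0: fits
  row 1: fits
  row 2: fits
  row 3: fits
  row 4: blocked -> lock at row 3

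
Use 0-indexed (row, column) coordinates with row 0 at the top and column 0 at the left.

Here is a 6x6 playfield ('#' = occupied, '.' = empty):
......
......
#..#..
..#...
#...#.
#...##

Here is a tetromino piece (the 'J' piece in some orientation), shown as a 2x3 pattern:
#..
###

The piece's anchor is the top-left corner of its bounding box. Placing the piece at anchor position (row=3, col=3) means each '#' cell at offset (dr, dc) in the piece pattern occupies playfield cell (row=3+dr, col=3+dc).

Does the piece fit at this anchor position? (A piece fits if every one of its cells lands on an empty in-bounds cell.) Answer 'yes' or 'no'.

Answer: no

Derivation:
Check each piece cell at anchor (3, 3):
  offset (0,0) -> (3,3): empty -> OK
  offset (1,0) -> (4,3): empty -> OK
  offset (1,1) -> (4,4): occupied ('#') -> FAIL
  offset (1,2) -> (4,5): empty -> OK
All cells valid: no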